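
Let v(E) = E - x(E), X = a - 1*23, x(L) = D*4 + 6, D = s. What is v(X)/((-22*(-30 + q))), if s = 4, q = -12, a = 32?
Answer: -13/924 ≈ -0.014069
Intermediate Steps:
D = 4
x(L) = 22 (x(L) = 4*4 + 6 = 16 + 6 = 22)
X = 9 (X = 32 - 1*23 = 32 - 23 = 9)
v(E) = -22 + E (v(E) = E - 1*22 = E - 22 = -22 + E)
v(X)/((-22*(-30 + q))) = (-22 + 9)/((-22*(-30 - 12))) = -13/((-22*(-42))) = -13/924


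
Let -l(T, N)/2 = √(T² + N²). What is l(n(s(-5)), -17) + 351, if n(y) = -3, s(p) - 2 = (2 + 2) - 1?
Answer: 351 - 2*√298 ≈ 316.47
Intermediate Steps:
s(p) = 5 (s(p) = 2 + ((2 + 2) - 1) = 2 + (4 - 1) = 2 + 3 = 5)
l(T, N) = -2*√(N² + T²) (l(T, N) = -2*√(T² + N²) = -2*√(N² + T²))
l(n(s(-5)), -17) + 351 = -2*√((-17)² + (-3)²) + 351 = -2*√(289 + 9) + 351 = -2*√298 + 351 = 351 - 2*√298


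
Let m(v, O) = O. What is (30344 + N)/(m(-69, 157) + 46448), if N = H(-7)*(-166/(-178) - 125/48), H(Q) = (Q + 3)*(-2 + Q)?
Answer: 10781041/16591380 ≈ 0.64980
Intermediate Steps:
H(Q) = (-2 + Q)*(3 + Q) (H(Q) = (3 + Q)*(-2 + Q) = (-2 + Q)*(3 + Q))
N = -21423/356 (N = (-6 - 7 + (-7)²)*(-166/(-178) - 125/48) = (-6 - 7 + 49)*(-166*(-1/178) - 125*1/48) = 36*(83/89 - 125/48) = 36*(-7141/4272) = -21423/356 ≈ -60.177)
(30344 + N)/(m(-69, 157) + 46448) = (30344 - 21423/356)/(157 + 46448) = (10781041/356)/46605 = (10781041/356)*(1/46605) = 10781041/16591380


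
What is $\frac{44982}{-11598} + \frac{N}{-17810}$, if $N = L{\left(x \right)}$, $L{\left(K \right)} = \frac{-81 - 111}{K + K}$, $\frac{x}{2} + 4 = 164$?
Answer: $- \frac{1335209901}{344267300} \approx -3.8784$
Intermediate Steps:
$x = 320$ ($x = -8 + 2 \cdot 164 = -8 + 328 = 320$)
$L{\left(K \right)} = - \frac{96}{K}$ ($L{\left(K \right)} = - \frac{192}{2 K} = - 192 \frac{1}{2 K} = - \frac{96}{K}$)
$N = - \frac{3}{10}$ ($N = - \frac{96}{320} = \left(-96\right) \frac{1}{320} = - \frac{3}{10} \approx -0.3$)
$\frac{44982}{-11598} + \frac{N}{-17810} = \frac{44982}{-11598} - \frac{3}{10 \left(-17810\right)} = 44982 \left(- \frac{1}{11598}\right) - - \frac{3}{178100} = - \frac{7497}{1933} + \frac{3}{178100} = - \frac{1335209901}{344267300}$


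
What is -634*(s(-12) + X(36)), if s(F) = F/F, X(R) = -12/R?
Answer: -1268/3 ≈ -422.67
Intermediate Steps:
s(F) = 1
-634*(s(-12) + X(36)) = -634*(1 - 12/36) = -634*(1 - 12*1/36) = -634*(1 - ⅓) = -634*⅔ = -1268/3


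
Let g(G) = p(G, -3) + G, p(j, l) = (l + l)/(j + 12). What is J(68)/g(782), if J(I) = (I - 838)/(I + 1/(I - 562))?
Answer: -151010860/10428359541 ≈ -0.014481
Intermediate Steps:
p(j, l) = 2*l/(12 + j) (p(j, l) = (2*l)/(12 + j) = 2*l/(12 + j))
J(I) = (-838 + I)/(I + 1/(-562 + I))
g(G) = G - 6/(12 + G) (g(G) = 2*(-3)/(12 + G) + G = -6/(12 + G) + G = G - 6/(12 + G))
J(68)/g(782) = ((470956 + 68**2 - 1400*68)/(1 + 68**2 - 562*68))/(((-6 + 782*(12 + 782))/(12 + 782))) = ((470956 + 4624 - 95200)/(1 + 4624 - 38216))/(((-6 + 782*794)/794)) = (380380/(-33591))/(((-6 + 620908)/794)) = (-1/33591*380380)/(((1/794)*620902)) = -380380/(33591*310451/397) = -380380/33591*397/310451 = -151010860/10428359541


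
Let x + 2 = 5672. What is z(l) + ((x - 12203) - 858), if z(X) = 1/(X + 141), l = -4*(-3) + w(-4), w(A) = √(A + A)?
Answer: 2*(-7391*√2 + 565411*I)/(-153*I + 2*√2) ≈ -7391.0 - 0.00012076*I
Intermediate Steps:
x = 5670 (x = -2 + 5672 = 5670)
w(A) = √2*√A (w(A) = √(2*A) = √2*√A)
l = 12 + 2*I*√2 (l = -4*(-3) + √2*√(-4) = 12 + √2*(2*I) = 12 + 2*I*√2 ≈ 12.0 + 2.8284*I)
z(X) = 1/(141 + X)
z(l) + ((x - 12203) - 858) = 1/(141 + (12 + 2*I*√2)) + ((5670 - 12203) - 858) = 1/(153 + 2*I*√2) + (-6533 - 858) = 1/(153 + 2*I*√2) - 7391 = -7391 + 1/(153 + 2*I*√2)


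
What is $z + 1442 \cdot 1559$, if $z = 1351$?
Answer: $2249429$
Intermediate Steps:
$z + 1442 \cdot 1559 = 1351 + 1442 \cdot 1559 = 1351 + 2248078 = 2249429$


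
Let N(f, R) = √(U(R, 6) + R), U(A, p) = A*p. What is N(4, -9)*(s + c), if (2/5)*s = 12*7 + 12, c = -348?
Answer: -324*I*√7 ≈ -857.22*I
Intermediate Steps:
s = 240 (s = 5*(12*7 + 12)/2 = 5*(84 + 12)/2 = (5/2)*96 = 240)
N(f, R) = √7*√R (N(f, R) = √(R*6 + R) = √(6*R + R) = √(7*R) = √7*√R)
N(4, -9)*(s + c) = (√7*√(-9))*(240 - 348) = (√7*(3*I))*(-108) = (3*I*√7)*(-108) = -324*I*√7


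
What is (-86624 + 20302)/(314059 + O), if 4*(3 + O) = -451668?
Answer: -66322/201139 ≈ -0.32973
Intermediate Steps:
O = -112920 (O = -3 + (1/4)*(-451668) = -3 - 112917 = -112920)
(-86624 + 20302)/(314059 + O) = (-86624 + 20302)/(314059 - 112920) = -66322/201139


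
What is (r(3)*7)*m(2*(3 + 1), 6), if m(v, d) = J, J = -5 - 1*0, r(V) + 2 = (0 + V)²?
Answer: -245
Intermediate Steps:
r(V) = -2 + V² (r(V) = -2 + (0 + V)² = -2 + V²)
J = -5 (J = -5 + 0 = -5)
m(v, d) = -5
(r(3)*7)*m(2*(3 + 1), 6) = ((-2 + 3²)*7)*(-5) = ((-2 + 9)*7)*(-5) = (7*7)*(-5) = 49*(-5) = -245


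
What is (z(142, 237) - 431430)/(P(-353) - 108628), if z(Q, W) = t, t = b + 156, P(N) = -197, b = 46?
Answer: 431228/108825 ≈ 3.9626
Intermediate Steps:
t = 202 (t = 46 + 156 = 202)
z(Q, W) = 202
(z(142, 237) - 431430)/(P(-353) - 108628) = (202 - 431430)/(-197 - 108628) = -431228/(-108825) = -431228*(-1/108825) = 431228/108825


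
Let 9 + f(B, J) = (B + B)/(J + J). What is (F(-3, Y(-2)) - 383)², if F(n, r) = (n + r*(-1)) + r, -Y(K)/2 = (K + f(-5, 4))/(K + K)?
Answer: 148996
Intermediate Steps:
f(B, J) = -9 + B/J (f(B, J) = -9 + (B + B)/(J + J) = -9 + (2*B)/((2*J)) = -9 + (2*B)*(1/(2*J)) = -9 + B/J)
Y(K) = -(-41/4 + K)/K (Y(K) = -2*(K + (-9 - 5/4))/(K + K) = -2*(K + (-9 - 5*¼))/(2*K) = -2*(K + (-9 - 5/4))*1/(2*K) = -2*(K - 41/4)*1/(2*K) = -2*(-41/4 + K)*1/(2*K) = -(-41/4 + K)/K)
F(n, r) = n (F(n, r) = (n - r) + r = n)
(F(-3, Y(-2)) - 383)² = (-3 - 383)² = (-386)² = 148996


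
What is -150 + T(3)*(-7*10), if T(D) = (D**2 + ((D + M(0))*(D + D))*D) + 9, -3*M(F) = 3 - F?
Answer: -3930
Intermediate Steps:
M(F) = -1 + F/3 (M(F) = -(3 - F)/3 = -1 + F/3)
T(D) = 9 + D**2 + 2*D**2*(-1 + D) (T(D) = (D**2 + ((D + (-1 + (1/3)*0))*(D + D))*D) + 9 = (D**2 + ((D + (-1 + 0))*(2*D))*D) + 9 = (D**2 + ((D - 1)*(2*D))*D) + 9 = (D**2 + ((-1 + D)*(2*D))*D) + 9 = (D**2 + (2*D*(-1 + D))*D) + 9 = (D**2 + 2*D**2*(-1 + D)) + 9 = 9 + D**2 + 2*D**2*(-1 + D))
-150 + T(3)*(-7*10) = -150 + (9 - 1*3**2 + 2*3**3)*(-7*10) = -150 + (9 - 1*9 + 2*27)*(-70) = -150 + (9 - 9 + 54)*(-70) = -150 + 54*(-70) = -150 - 3780 = -3930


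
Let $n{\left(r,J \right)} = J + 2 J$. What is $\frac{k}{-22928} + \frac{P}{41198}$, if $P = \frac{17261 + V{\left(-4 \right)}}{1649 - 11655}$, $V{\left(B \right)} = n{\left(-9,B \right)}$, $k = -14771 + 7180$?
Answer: $\frac{782205274759}{2362886241616} \approx 0.33104$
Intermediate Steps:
$n{\left(r,J \right)} = 3 J$
$k = -7591$
$V{\left(B \right)} = 3 B$
$P = - \frac{17249}{10006}$ ($P = \frac{17261 + 3 \left(-4\right)}{1649 - 11655} = \frac{17261 - 12}{-10006} = 17249 \left(- \frac{1}{10006}\right) = - \frac{17249}{10006} \approx -1.7239$)
$\frac{k}{-22928} + \frac{P}{41198} = - \frac{7591}{-22928} - \frac{17249}{10006 \cdot 41198} = \left(-7591\right) \left(- \frac{1}{22928}\right) - \frac{17249}{412227188} = \frac{7591}{22928} - \frac{17249}{412227188} = \frac{782205274759}{2362886241616}$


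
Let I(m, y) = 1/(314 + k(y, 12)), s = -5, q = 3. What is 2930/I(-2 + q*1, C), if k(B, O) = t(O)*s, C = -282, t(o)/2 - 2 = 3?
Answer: 773520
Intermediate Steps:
t(o) = 10 (t(o) = 4 + 2*3 = 4 + 6 = 10)
k(B, O) = -50 (k(B, O) = 10*(-5) = -50)
I(m, y) = 1/264 (I(m, y) = 1/(314 - 50) = 1/264)
2930/I(-2 + q*1, C) = 2930/(1/264) = 2930*264 = 773520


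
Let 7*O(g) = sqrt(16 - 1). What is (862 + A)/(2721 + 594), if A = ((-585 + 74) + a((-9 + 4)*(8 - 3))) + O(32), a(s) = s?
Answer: 326/3315 + sqrt(15)/23205 ≈ 0.098508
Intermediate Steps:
O(g) = sqrt(15)/7 (O(g) = sqrt(16 - 1)/7 = sqrt(15)/7)
A = -536 + sqrt(15)/7 (A = ((-585 + 74) + (-9 + 4)*(8 - 3)) + sqrt(15)/7 = (-511 - 5*5) + sqrt(15)/7 = (-511 - 25) + sqrt(15)/7 = -536 + sqrt(15)/7 ≈ -535.45)
(862 + A)/(2721 + 594) = (862 + (-536 + sqrt(15)/7))/(2721 + 594) = (326 + sqrt(15)/7)/3315 = (326 + sqrt(15)/7)*(1/3315) = 326/3315 + sqrt(15)/23205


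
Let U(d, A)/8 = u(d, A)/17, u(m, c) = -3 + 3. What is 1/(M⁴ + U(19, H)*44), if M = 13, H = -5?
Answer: 1/28561 ≈ 3.5013e-5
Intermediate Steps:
u(m, c) = 0
U(d, A) = 0 (U(d, A) = 8*(0/17) = 8*(0*(1/17)) = 8*0 = 0)
1/(M⁴ + U(19, H)*44) = 1/(13⁴ + 0*44) = 1/(28561 + 0) = 1/28561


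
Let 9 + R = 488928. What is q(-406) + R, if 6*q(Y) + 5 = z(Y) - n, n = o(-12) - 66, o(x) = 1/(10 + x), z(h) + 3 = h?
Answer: 5866333/12 ≈ 4.8886e+5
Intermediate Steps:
R = 488919 (R = -9 + 488928 = 488919)
z(h) = -3 + h
n = -133/2 (n = 1/(10 - 12) - 66 = 1/(-2) - 66 = -½ - 66 = -133/2 ≈ -66.500)
q(Y) = 39/4 + Y/6 (q(Y) = -⅚ + ((-3 + Y) - 1*(-133/2))/6 = -⅚ + ((-3 + Y) + 133/2)/6 = -⅚ + (127/2 + Y)/6 = -⅚ + (127/12 + Y/6) = 39/4 + Y/6)
q(-406) + R = (39/4 + (⅙)*(-406)) + 488919 = (39/4 - 203/3) + 488919 = -695/12 + 488919 = 5866333/12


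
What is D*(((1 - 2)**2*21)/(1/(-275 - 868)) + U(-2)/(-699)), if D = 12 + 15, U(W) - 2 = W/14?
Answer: -1057020228/1631 ≈ -6.4808e+5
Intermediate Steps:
U(W) = 2 + W/14
D = 27
D*(((1 - 2)**2*21)/(1/(-275 - 868)) + U(-2)/(-699)) = 27*(((1 - 2)**2*21)/(1/(-275 - 868)) + (2 + (1/14)*(-2))/(-699)) = 27*(((-1)**2*21)/(1/(-1143)) + (2 - 1/7)*(-1/699)) = 27*((1*21)/(-1/1143) + (13/7)*(-1/699)) = 27*(21*(-1143) - 13/4893) = 27*(-24003 - 13/4893) = 27*(-117446692/4893) = -1057020228/1631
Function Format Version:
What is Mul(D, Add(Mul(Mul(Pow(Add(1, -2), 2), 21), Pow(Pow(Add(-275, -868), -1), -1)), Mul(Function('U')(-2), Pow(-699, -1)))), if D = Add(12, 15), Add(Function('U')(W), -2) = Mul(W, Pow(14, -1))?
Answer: Rational(-1057020228, 1631) ≈ -6.4808e+5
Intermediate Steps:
Function('U')(W) = Add(2, Mul(Rational(1, 14), W)) (Function('U')(W) = Add(2, Mul(W, Pow(14, -1))) = Add(2, Mul(W, Rational(1, 14))) = Add(2, Mul(Rational(1, 14), W)))
D = 27
Mul(D, Add(Mul(Mul(Pow(Add(1, -2), 2), 21), Pow(Pow(Add(-275, -868), -1), -1)), Mul(Function('U')(-2), Pow(-699, -1)))) = Mul(27, Add(Mul(Mul(Pow(Add(1, -2), 2), 21), Pow(Pow(Add(-275, -868), -1), -1)), Mul(Add(2, Mul(Rational(1, 14), -2)), Pow(-699, -1)))) = Mul(27, Add(Mul(Mul(Pow(-1, 2), 21), Pow(Pow(-1143, -1), -1)), Mul(Add(2, Rational(-1, 7)), Rational(-1, 699)))) = Mul(27, Add(Mul(Mul(1, 21), Pow(Rational(-1, 1143), -1)), Mul(Rational(13, 7), Rational(-1, 699)))) = Mul(27, Add(Mul(21, -1143), Rational(-13, 4893))) = Mul(27, Add(-24003, Rational(-13, 4893))) = Mul(27, Rational(-117446692, 4893)) = Rational(-1057020228, 1631)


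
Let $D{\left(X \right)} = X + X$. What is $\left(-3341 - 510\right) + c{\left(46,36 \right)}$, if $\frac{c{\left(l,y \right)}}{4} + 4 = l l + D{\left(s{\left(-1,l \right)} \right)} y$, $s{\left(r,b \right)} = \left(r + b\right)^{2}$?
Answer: $587797$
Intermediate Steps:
$s{\left(r,b \right)} = \left(b + r\right)^{2}$
$D{\left(X \right)} = 2 X$
$c{\left(l,y \right)} = -16 + 4 l^{2} + 8 y \left(-1 + l\right)^{2}$ ($c{\left(l,y \right)} = -16 + 4 \left(l l + 2 \left(l - 1\right)^{2} y\right) = -16 + 4 \left(l^{2} + 2 \left(-1 + l\right)^{2} y\right) = -16 + 4 \left(l^{2} + 2 y \left(-1 + l\right)^{2}\right) = -16 + \left(4 l^{2} + 8 y \left(-1 + l\right)^{2}\right) = -16 + 4 l^{2} + 8 y \left(-1 + l\right)^{2}$)
$\left(-3341 - 510\right) + c{\left(46,36 \right)} = \left(-3341 - 510\right) + \left(-16 + 4 \cdot 46^{2} + 8 \cdot 36 \left(-1 + 46\right)^{2}\right) = -3851 + \left(-16 + 4 \cdot 2116 + 8 \cdot 36 \cdot 45^{2}\right) = -3851 + \left(-16 + 8464 + 8 \cdot 36 \cdot 2025\right) = -3851 + \left(-16 + 8464 + 583200\right) = -3851 + 591648 = 587797$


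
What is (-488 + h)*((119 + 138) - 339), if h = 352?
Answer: 11152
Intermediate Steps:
(-488 + h)*((119 + 138) - 339) = (-488 + 352)*((119 + 138) - 339) = -136*(257 - 339) = -136*(-82) = 11152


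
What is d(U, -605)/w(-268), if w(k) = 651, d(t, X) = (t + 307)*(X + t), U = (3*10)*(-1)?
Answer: -175895/651 ≈ -270.19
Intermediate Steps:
U = -30 (U = 30*(-1) = -30)
d(t, X) = (307 + t)*(X + t)
d(U, -605)/w(-268) = ((-30)² + 307*(-605) + 307*(-30) - 605*(-30))/651 = (900 - 185735 - 9210 + 18150)*(1/651) = -175895*1/651 = -175895/651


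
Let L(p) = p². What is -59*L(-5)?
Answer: -1475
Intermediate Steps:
-59*L(-5) = -59*(-5)² = -59*25 = -1475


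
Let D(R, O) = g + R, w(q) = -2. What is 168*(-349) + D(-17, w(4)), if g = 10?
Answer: -58639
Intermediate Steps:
D(R, O) = 10 + R
168*(-349) + D(-17, w(4)) = 168*(-349) + (10 - 17) = -58632 - 7 = -58639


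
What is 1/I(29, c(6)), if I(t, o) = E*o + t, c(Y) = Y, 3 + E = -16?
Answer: -1/85 ≈ -0.011765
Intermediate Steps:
E = -19 (E = -3 - 16 = -19)
I(t, o) = t - 19*o (I(t, o) = -19*o + t = t - 19*o)
1/I(29, c(6)) = 1/(29 - 19*6) = 1/(29 - 114) = 1/(-85) = -1/85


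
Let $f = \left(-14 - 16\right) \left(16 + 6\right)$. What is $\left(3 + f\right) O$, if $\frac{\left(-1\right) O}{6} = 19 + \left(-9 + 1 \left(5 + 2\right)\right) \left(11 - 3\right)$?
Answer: $11826$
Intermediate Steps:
$f = -660$ ($f = \left(-30\right) 22 = -660$)
$O = -18$ ($O = - 6 \left(19 + \left(-9 + 1 \left(5 + 2\right)\right) \left(11 - 3\right)\right) = - 6 \left(19 + \left(-9 + 1 \cdot 7\right) 8\right) = - 6 \left(19 + \left(-9 + 7\right) 8\right) = - 6 \left(19 - 16\right) = \left(-6\right) 3 = -18$)
$\left(3 + f\right) O = \left(3 - 660\right) \left(-18\right) = \left(-657\right) \left(-18\right) = 11826$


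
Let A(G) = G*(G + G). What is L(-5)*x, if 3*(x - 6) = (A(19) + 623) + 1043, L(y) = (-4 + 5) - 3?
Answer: -1604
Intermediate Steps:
L(y) = -2 (L(y) = 1 - 3 = -2)
A(G) = 2*G² (A(G) = G*(2*G) = 2*G²)
x = 802 (x = 6 + ((2*19² + 623) + 1043)/3 = 6 + ((2*361 + 623) + 1043)/3 = 6 + ((722 + 623) + 1043)/3 = 6 + (1345 + 1043)/3 = 6 + (⅓)*2388 = 6 + 796 = 802)
L(-5)*x = -2*802 = -1604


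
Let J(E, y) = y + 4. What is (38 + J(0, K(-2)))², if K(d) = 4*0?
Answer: 1764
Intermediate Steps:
K(d) = 0
J(E, y) = 4 + y
(38 + J(0, K(-2)))² = (38 + (4 + 0))² = (38 + 4)² = 42² = 1764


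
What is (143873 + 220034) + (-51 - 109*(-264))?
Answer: 392632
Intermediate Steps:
(143873 + 220034) + (-51 - 109*(-264)) = 363907 + (-51 + 28776) = 363907 + 28725 = 392632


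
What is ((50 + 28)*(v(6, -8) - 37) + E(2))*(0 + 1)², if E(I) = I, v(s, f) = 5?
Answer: -2494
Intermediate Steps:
((50 + 28)*(v(6, -8) - 37) + E(2))*(0 + 1)² = ((50 + 28)*(5 - 37) + 2)*(0 + 1)² = (78*(-32) + 2)*1² = (-2496 + 2)*1 = -2494*1 = -2494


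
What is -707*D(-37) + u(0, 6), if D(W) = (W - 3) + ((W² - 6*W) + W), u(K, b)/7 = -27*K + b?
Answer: -1070356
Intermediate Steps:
u(K, b) = -189*K + 7*b (u(K, b) = 7*(-27*K + b) = 7*(b - 27*K) = -189*K + 7*b)
D(W) = -3 + W² - 4*W (D(W) = (-3 + W) + (W² - 5*W) = -3 + W² - 4*W)
-707*D(-37) + u(0, 6) = -707*(-3 + (-37)² - 4*(-37)) + (-189*0 + 7*6) = -707*(-3 + 1369 + 148) + (0 + 42) = -707*1514 + 42 = -1070398 + 42 = -1070356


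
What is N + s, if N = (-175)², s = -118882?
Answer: -88257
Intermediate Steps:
N = 30625
N + s = 30625 - 118882 = -88257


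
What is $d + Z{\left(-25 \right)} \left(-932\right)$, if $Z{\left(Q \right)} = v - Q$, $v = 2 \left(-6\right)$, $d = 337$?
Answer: $-11779$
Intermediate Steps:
$v = -12$
$Z{\left(Q \right)} = -12 - Q$
$d + Z{\left(-25 \right)} \left(-932\right) = 337 + \left(-12 - -25\right) \left(-932\right) = 337 + \left(-12 + 25\right) \left(-932\right) = 337 + 13 \left(-932\right) = 337 - 12116 = -11779$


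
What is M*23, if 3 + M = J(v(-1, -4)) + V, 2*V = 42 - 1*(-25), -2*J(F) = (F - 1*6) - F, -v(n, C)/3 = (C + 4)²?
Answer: 1541/2 ≈ 770.50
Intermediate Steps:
v(n, C) = -3*(4 + C)² (v(n, C) = -3*(C + 4)² = -3*(4 + C)²)
J(F) = 3 (J(F) = -((F - 1*6) - F)/2 = -((F - 6) - F)/2 = -((-6 + F) - F)/2 = -½*(-6) = 3)
V = 67/2 (V = (42 - 1*(-25))/2 = (42 + 25)/2 = (½)*67 = 67/2 ≈ 33.500)
M = 67/2 (M = -3 + (3 + 67/2) = -3 + 73/2 = 67/2 ≈ 33.500)
M*23 = (67/2)*23 = 1541/2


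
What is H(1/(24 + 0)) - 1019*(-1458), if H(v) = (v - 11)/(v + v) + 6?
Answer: 2971153/2 ≈ 1.4856e+6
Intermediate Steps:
H(v) = 6 + (-11 + v)/(2*v) (H(v) = (-11 + v)/((2*v)) + 6 = (-11 + v)*(1/(2*v)) + 6 = (-11 + v)/(2*v) + 6 = 6 + (-11 + v)/(2*v))
H(1/(24 + 0)) - 1019*(-1458) = (-11 + 13/(24 + 0))/(2*(1/(24 + 0))) - 1019*(-1458) = (-11 + 13/24)/(2*(1/24)) + 1485702 = (-11 + 13*(1/24))/(2*(1/24)) + 1485702 = (½)*24*(-11 + 13/24) + 1485702 = (½)*24*(-251/24) + 1485702 = -251/2 + 1485702 = 2971153/2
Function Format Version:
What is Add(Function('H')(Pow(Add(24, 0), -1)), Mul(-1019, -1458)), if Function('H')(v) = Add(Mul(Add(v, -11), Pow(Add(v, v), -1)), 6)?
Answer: Rational(2971153, 2) ≈ 1.4856e+6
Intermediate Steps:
Function('H')(v) = Add(6, Mul(Rational(1, 2), Pow(v, -1), Add(-11, v))) (Function('H')(v) = Add(Mul(Add(-11, v), Pow(Mul(2, v), -1)), 6) = Add(Mul(Add(-11, v), Mul(Rational(1, 2), Pow(v, -1))), 6) = Add(Mul(Rational(1, 2), Pow(v, -1), Add(-11, v)), 6) = Add(6, Mul(Rational(1, 2), Pow(v, -1), Add(-11, v))))
Add(Function('H')(Pow(Add(24, 0), -1)), Mul(-1019, -1458)) = Add(Mul(Rational(1, 2), Pow(Pow(Add(24, 0), -1), -1), Add(-11, Mul(13, Pow(Add(24, 0), -1)))), Mul(-1019, -1458)) = Add(Mul(Rational(1, 2), Pow(Pow(24, -1), -1), Add(-11, Mul(13, Pow(24, -1)))), 1485702) = Add(Mul(Rational(1, 2), Pow(Rational(1, 24), -1), Add(-11, Mul(13, Rational(1, 24)))), 1485702) = Add(Mul(Rational(1, 2), 24, Add(-11, Rational(13, 24))), 1485702) = Add(Mul(Rational(1, 2), 24, Rational(-251, 24)), 1485702) = Add(Rational(-251, 2), 1485702) = Rational(2971153, 2)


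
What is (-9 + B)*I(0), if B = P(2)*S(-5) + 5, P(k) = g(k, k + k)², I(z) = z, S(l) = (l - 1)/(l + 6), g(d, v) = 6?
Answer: 0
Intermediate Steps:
S(l) = (-1 + l)/(6 + l)
P(k) = 36 (P(k) = 6² = 36)
B = -211 (B = 36*((-1 - 5)/(6 - 5)) + 5 = 36*(-6/1) + 5 = 36*(1*(-6)) + 5 = 36*(-6) + 5 = -216 + 5 = -211)
(-9 + B)*I(0) = (-9 - 211)*0 = -220*0 = 0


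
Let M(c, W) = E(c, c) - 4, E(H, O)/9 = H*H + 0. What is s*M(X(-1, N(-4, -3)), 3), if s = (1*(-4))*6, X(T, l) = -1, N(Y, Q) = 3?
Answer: -120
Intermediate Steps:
E(H, O) = 9*H² (E(H, O) = 9*(H*H + 0) = 9*(H² + 0) = 9*H²)
s = -24 (s = -4*6 = -24)
M(c, W) = -4 + 9*c² (M(c, W) = 9*c² - 4 = -4 + 9*c²)
s*M(X(-1, N(-4, -3)), 3) = -24*(-4 + 9*(-1)²) = -24*(-4 + 9*1) = -24*(-4 + 9) = -24*5 = -120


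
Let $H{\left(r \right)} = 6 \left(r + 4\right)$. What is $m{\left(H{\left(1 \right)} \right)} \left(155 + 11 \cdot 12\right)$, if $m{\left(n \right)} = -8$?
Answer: $-2296$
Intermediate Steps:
$H{\left(r \right)} = 24 + 6 r$ ($H{\left(r \right)} = 6 \left(4 + r\right) = 24 + 6 r$)
$m{\left(H{\left(1 \right)} \right)} \left(155 + 11 \cdot 12\right) = - 8 \left(155 + 11 \cdot 12\right) = - 8 \left(155 + 132\right) = \left(-8\right) 287 = -2296$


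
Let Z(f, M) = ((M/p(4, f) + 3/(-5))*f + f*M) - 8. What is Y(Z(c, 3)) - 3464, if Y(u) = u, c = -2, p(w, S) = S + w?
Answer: -17399/5 ≈ -3479.8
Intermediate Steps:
Z(f, M) = -8 + M*f + f*(-3/5 + M/(4 + f)) (Z(f, M) = ((M/(f + 4) + 3/(-5))*f + f*M) - 8 = ((M/(4 + f) + 3*(-1/5))*f + M*f) - 8 = ((M/(4 + f) - 3/5)*f + M*f) - 8 = ((-3/5 + M/(4 + f))*f + M*f) - 8 = (f*(-3/5 + M/(4 + f)) + M*f) - 8 = (M*f + f*(-3/5 + M/(4 + f))) - 8 = -8 + M*f + f*(-3/5 + M/(4 + f)))
Y(Z(c, 3)) - 3464 = (3*(-2) + (4 - 2)*(-40 - 3*(-2) + 5*3*(-2))/5)/(4 - 2) - 3464 = (-6 + (1/5)*2*(-40 + 6 - 30))/2 - 3464 = (-6 + (1/5)*2*(-64))/2 - 3464 = (-6 - 128/5)/2 - 3464 = (1/2)*(-158/5) - 3464 = -79/5 - 3464 = -17399/5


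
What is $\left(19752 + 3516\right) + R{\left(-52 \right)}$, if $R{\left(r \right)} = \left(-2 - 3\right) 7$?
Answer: $23233$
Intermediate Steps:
$R{\left(r \right)} = -35$ ($R{\left(r \right)} = \left(-5\right) 7 = -35$)
$\left(19752 + 3516\right) + R{\left(-52 \right)} = \left(19752 + 3516\right) - 35 = 23268 - 35 = 23233$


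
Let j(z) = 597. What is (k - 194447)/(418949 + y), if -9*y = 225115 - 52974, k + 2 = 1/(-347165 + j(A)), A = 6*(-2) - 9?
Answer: -606508209297/1247090291200 ≈ -0.48634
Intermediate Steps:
A = -21 (A = -12 - 9 = -21)
k = -693137/346568 (k = -2 + 1/(-347165 + 597) = -2 + 1/(-346568) = -2 - 1/346568 = -693137/346568 ≈ -2.0000)
y = -172141/9 (y = -(225115 - 52974)/9 = -⅑*172141 = -172141/9 ≈ -19127.)
(k - 194447)/(418949 + y) = (-693137/346568 - 194447)/(418949 - 172141/9) = -67389801033/(346568*3598400/9) = -67389801033/346568*9/3598400 = -606508209297/1247090291200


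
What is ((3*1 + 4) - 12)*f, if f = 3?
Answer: -15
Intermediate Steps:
((3*1 + 4) - 12)*f = ((3*1 + 4) - 12)*3 = ((3 + 4) - 12)*3 = (7 - 12)*3 = -5*3 = -15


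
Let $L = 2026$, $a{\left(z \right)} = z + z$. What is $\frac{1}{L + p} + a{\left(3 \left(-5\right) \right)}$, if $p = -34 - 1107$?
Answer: $- \frac{26549}{885} \approx -29.999$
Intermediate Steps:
$a{\left(z \right)} = 2 z$
$p = -1141$ ($p = -34 - 1107 = -1141$)
$\frac{1}{L + p} + a{\left(3 \left(-5\right) \right)} = \frac{1}{2026 - 1141} + 2 \cdot 3 \left(-5\right) = \frac{1}{885} + 2 \left(-15\right) = \frac{1}{885} - 30 = - \frac{26549}{885}$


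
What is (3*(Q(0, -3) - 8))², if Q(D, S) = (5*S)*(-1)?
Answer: 441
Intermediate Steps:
Q(D, S) = -5*S
(3*(Q(0, -3) - 8))² = (3*(-5*(-3) - 8))² = (3*(15 - 8))² = (3*7)² = 21² = 441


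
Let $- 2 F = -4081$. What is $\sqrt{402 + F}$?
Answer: $\frac{\sqrt{9770}}{2} \approx 49.422$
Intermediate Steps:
$F = \frac{4081}{2}$ ($F = \left(- \frac{1}{2}\right) \left(-4081\right) = \frac{4081}{2} \approx 2040.5$)
$\sqrt{402 + F} = \sqrt{402 + \frac{4081}{2}} = \sqrt{\frac{4885}{2}} = \frac{\sqrt{9770}}{2}$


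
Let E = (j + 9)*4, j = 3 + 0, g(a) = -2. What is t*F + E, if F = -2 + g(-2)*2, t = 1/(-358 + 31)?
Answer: 5234/109 ≈ 48.018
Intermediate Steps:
j = 3
E = 48 (E = (3 + 9)*4 = 12*4 = 48)
t = -1/327 (t = 1/(-327) = -1/327 ≈ -0.0030581)
F = -6 (F = -2 - 2*2 = -2 - 4 = -6)
t*F + E = -1/327*(-6) + 48 = 2/109 + 48 = 5234/109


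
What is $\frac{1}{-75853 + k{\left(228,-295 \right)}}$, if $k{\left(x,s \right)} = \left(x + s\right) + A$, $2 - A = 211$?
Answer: $- \frac{1}{76129} \approx -1.3136 \cdot 10^{-5}$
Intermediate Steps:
$A = -209$ ($A = 2 - 211 = -209$)
$k{\left(x,s \right)} = -209 + s + x$ ($k{\left(x,s \right)} = \left(x + s\right) - 209 = \left(s + x\right) - 209 = -209 + s + x$)
$\frac{1}{-75853 + k{\left(228,-295 \right)}} = \frac{1}{-75853 - 276} = \frac{1}{-76129} = - \frac{1}{76129}$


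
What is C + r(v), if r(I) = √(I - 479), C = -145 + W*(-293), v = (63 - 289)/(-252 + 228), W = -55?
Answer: 15970 + 7*I*√345/6 ≈ 15970.0 + 21.67*I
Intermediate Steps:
v = 113/12 (v = -226/(-24) = -226*(-1/24) = 113/12 ≈ 9.4167)
C = 15970 (C = -145 - 55*(-293) = -145 + 16115 = 15970)
r(I) = √(-479 + I)
C + r(v) = 15970 + √(-479 + 113/12) = 15970 + √(-5635/12) = 15970 + 7*I*√345/6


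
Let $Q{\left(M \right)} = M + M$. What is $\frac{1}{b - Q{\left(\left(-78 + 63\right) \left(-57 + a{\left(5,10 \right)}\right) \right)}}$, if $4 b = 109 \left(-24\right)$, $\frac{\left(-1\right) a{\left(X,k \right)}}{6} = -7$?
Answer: $- \frac{1}{1104} \approx -0.0009058$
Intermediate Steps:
$a{\left(X,k \right)} = 42$ ($a{\left(X,k \right)} = \left(-6\right) \left(-7\right) = 42$)
$b = -654$ ($b = \frac{109 \left(-24\right)}{4} = \frac{1}{4} \left(-2616\right) = -654$)
$Q{\left(M \right)} = 2 M$
$\frac{1}{b - Q{\left(\left(-78 + 63\right) \left(-57 + a{\left(5,10 \right)}\right) \right)}} = \frac{1}{-654 - 2 \left(-78 + 63\right) \left(-57 + 42\right)} = \frac{1}{-654 - 2 \left(\left(-15\right) \left(-15\right)\right)} = \frac{1}{-654 - 2 \cdot 225} = \frac{1}{-654 - 450} = \frac{1}{-1104} = - \frac{1}{1104}$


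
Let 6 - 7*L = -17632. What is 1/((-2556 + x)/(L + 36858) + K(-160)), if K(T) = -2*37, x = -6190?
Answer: -137822/10229439 ≈ -0.013473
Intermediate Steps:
L = 17638/7 (L = 6/7 - ⅐*(-17632) = 6/7 + 17632/7 = 17638/7 ≈ 2519.7)
K(T) = -74
1/((-2556 + x)/(L + 36858) + K(-160)) = 1/((-2556 - 6190)/(17638/7 + 36858) - 74) = 1/(-8746/275644/7 - 74) = 1/(-8746*7/275644 - 74) = 1/(-30611/137822 - 74) = 1/(-10229439/137822) = -137822/10229439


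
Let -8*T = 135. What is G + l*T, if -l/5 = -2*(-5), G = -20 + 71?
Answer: 3579/4 ≈ 894.75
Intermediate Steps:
T = -135/8 (T = -⅛*135 = -135/8 ≈ -16.875)
G = 51
l = -50 (l = -(-10)*(-5) = -5*10 = -50)
G + l*T = 51 - 50*(-135/8) = 51 + 3375/4 = 3579/4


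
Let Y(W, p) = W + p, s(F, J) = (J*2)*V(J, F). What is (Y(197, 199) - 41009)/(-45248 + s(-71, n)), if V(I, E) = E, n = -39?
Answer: 40613/39710 ≈ 1.0227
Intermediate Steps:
s(F, J) = 2*F*J (s(F, J) = (J*2)*F = (2*J)*F = 2*F*J)
(Y(197, 199) - 41009)/(-45248 + s(-71, n)) = ((197 + 199) - 41009)/(-45248 + 2*(-71)*(-39)) = (396 - 41009)/(-45248 + 5538) = -40613/(-39710) = -40613*(-1/39710) = 40613/39710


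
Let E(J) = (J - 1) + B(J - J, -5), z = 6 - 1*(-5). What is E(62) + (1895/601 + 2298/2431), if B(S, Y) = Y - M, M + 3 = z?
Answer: 76117331/1461031 ≈ 52.098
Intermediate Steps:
z = 11 (z = 6 + 5 = 11)
M = 8 (M = -3 + 11 = 8)
B(S, Y) = -8 + Y (B(S, Y) = Y - 1*8 = Y - 8 = -8 + Y)
E(J) = -14 + J (E(J) = (J - 1) + (-8 - 5) = (-1 + J) - 13 = -14 + J)
E(62) + (1895/601 + 2298/2431) = (-14 + 62) + (1895/601 + 2298/2431) = 48 + (1895*(1/601) + 2298*(1/2431)) = 48 + (1895/601 + 2298/2431) = 48 + 5987843/1461031 = 76117331/1461031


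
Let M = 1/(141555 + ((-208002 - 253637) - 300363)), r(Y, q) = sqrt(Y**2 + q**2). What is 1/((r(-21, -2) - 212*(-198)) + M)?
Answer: 16158849243842137/678283684528730144436 - 384954479809*sqrt(445)/678283684528730144436 ≈ 2.3811e-5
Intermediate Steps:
M = -1/620447 (M = 1/(141555 + (-461639 - 300363)) = 1/(141555 - 762002) = 1/(-620447) = -1/620447 ≈ -1.6117e-6)
1/((r(-21, -2) - 212*(-198)) + M) = 1/((sqrt((-21)**2 + (-2)**2) - 212*(-198)) - 1/620447) = 1/((sqrt(441 + 4) + 41976) - 1/620447) = 1/((sqrt(445) + 41976) - 1/620447) = 1/((41976 + sqrt(445)) - 1/620447) = 1/(26043883271/620447 + sqrt(445))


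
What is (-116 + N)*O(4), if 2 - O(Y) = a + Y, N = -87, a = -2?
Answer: 0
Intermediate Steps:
O(Y) = 4 - Y (O(Y) = 2 - (-2 + Y) = 2 + (2 - Y) = 4 - Y)
(-116 + N)*O(4) = (-116 - 87)*(4 - 1*4) = -203*(4 - 4) = -203*0 = 0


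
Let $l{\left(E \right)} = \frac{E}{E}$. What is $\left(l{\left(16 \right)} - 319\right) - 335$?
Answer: $-653$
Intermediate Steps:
$l{\left(E \right)} = 1$
$\left(l{\left(16 \right)} - 319\right) - 335 = \left(1 - 319\right) - 335 = -318 - 335 = -653$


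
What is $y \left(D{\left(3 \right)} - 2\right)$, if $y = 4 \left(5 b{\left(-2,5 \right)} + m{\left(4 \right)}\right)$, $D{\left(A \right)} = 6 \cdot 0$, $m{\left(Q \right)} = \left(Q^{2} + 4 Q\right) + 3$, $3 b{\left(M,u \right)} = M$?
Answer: $- \frac{760}{3} \approx -253.33$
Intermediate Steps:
$b{\left(M,u \right)} = \frac{M}{3}$
$m{\left(Q \right)} = 3 + Q^{2} + 4 Q$
$D{\left(A \right)} = 0$
$y = \frac{380}{3}$ ($y = 4 \left(5 \cdot \frac{1}{3} \left(-2\right) + \left(3 + 4^{2} + 4 \cdot 4\right)\right) = 4 \left(5 \left(- \frac{2}{3}\right) + \left(3 + 16 + 16\right)\right) = 4 \left(- \frac{10}{3} + 35\right) = 4 \cdot \frac{95}{3} = \frac{380}{3} \approx 126.67$)
$y \left(D{\left(3 \right)} - 2\right) = \frac{380 \left(0 - 2\right)}{3} = \frac{380}{3} \left(-2\right) = - \frac{760}{3}$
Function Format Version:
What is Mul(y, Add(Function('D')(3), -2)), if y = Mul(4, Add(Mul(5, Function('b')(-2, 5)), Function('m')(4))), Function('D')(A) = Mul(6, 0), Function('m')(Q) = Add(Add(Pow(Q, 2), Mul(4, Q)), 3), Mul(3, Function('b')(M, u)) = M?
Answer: Rational(-760, 3) ≈ -253.33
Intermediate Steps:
Function('b')(M, u) = Mul(Rational(1, 3), M)
Function('m')(Q) = Add(3, Pow(Q, 2), Mul(4, Q))
Function('D')(A) = 0
y = Rational(380, 3) (y = Mul(4, Add(Mul(5, Mul(Rational(1, 3), -2)), Add(3, Pow(4, 2), Mul(4, 4)))) = Mul(4, Add(Mul(5, Rational(-2, 3)), Add(3, 16, 16))) = Mul(4, Add(Rational(-10, 3), 35)) = Mul(4, Rational(95, 3)) = Rational(380, 3) ≈ 126.67)
Mul(y, Add(Function('D')(3), -2)) = Mul(Rational(380, 3), Add(0, -2)) = Mul(Rational(380, 3), -2) = Rational(-760, 3)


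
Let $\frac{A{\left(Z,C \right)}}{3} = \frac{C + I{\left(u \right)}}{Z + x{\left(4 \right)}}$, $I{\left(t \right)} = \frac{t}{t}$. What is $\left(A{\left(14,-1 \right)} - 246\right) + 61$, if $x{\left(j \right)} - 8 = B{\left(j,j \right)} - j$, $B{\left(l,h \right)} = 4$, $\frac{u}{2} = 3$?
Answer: $-185$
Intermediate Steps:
$u = 6$ ($u = 2 \cdot 3 = 6$)
$x{\left(j \right)} = 12 - j$ ($x{\left(j \right)} = 8 - \left(-4 + j\right) = 12 - j$)
$I{\left(t \right)} = 1$
$A{\left(Z,C \right)} = \frac{3 \left(1 + C\right)}{8 + Z}$ ($A{\left(Z,C \right)} = 3 \frac{C + 1}{Z + \left(12 - 4\right)} = 3 \frac{1 + C}{Z + \left(12 - 4\right)} = 3 \frac{1 + C}{Z + 8} = 3 \frac{1 + C}{8 + Z} = \frac{3 \left(1 + C\right)}{8 + Z}$)
$\left(A{\left(14,-1 \right)} - 246\right) + 61 = \left(\frac{3 \left(1 - 1\right)}{8 + 14} - 246\right) + 61 = \left(3 \cdot \frac{1}{22} \cdot 0 - 246\right) + 61 = \left(0 - 246\right) + 61 = -246 + 61 = -185$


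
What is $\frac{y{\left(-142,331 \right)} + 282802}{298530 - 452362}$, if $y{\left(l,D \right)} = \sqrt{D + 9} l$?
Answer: $- \frac{141401}{76916} + \frac{71 \sqrt{85}}{38458} \approx -1.8214$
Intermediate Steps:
$y{\left(l,D \right)} = l \sqrt{9 + D}$ ($y{\left(l,D \right)} = \sqrt{9 + D} l = l \sqrt{9 + D}$)
$\frac{y{\left(-142,331 \right)} + 282802}{298530 - 452362} = \frac{- 142 \sqrt{9 + 331} + 282802}{298530 - 452362} = \frac{- 142 \sqrt{340} + 282802}{-153832} = \left(- 142 \cdot 2 \sqrt{85} + 282802\right) \left(- \frac{1}{153832}\right) = \left(- 284 \sqrt{85} + 282802\right) \left(- \frac{1}{153832}\right) = \left(282802 - 284 \sqrt{85}\right) \left(- \frac{1}{153832}\right) = - \frac{141401}{76916} + \frac{71 \sqrt{85}}{38458}$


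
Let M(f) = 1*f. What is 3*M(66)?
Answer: 198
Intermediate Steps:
M(f) = f
3*M(66) = 3*66 = 198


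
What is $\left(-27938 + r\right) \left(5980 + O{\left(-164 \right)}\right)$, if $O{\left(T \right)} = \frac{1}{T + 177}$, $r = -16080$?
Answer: $-263231026$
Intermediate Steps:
$O{\left(T \right)} = \frac{1}{177 + T}$
$\left(-27938 + r\right) \left(5980 + O{\left(-164 \right)}\right) = \left(-27938 - 16080\right) \left(5980 + \frac{1}{177 - 164}\right) = - 44018 \left(5980 + \frac{1}{13}\right) = \left(-44018\right) \frac{77741}{13} = -263231026$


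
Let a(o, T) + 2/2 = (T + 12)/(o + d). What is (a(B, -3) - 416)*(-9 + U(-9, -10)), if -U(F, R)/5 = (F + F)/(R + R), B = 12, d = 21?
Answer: 61884/11 ≈ 5625.8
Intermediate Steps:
a(o, T) = -1 + (12 + T)/(21 + o) (a(o, T) = -1 + (T + 12)/(o + 21) = -1 + (12 + T)/(21 + o))
U(F, R) = -5*F/R (U(F, R) = -5*(F + F)/(R + R) = -5*2*F/(2*R) = -5*2*F*1/(2*R) = -5*F/R)
(a(B, -3) - 416)*(-9 + U(-9, -10)) = ((-9 - 3 - 1*12)/(21 + 12) - 416)*(-9 - 5*(-9)/(-10)) = ((-9 - 3 - 12)/33 - 416)*(-9 - 5*(-9)*(-⅒)) = ((1/33)*(-24) - 416)*(-9 - 9/2) = (-8/11 - 416)*(-27/2) = -4584/11*(-27/2) = 61884/11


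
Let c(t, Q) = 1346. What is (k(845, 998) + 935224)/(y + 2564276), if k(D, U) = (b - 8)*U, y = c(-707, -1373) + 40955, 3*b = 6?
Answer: 929236/2606577 ≈ 0.35650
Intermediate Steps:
b = 2 (b = (1/3)*6 = 2)
y = 42301 (y = 1346 + 40955 = 42301)
k(D, U) = -6*U (k(D, U) = (2 - 8)*U = -6*U)
(k(845, 998) + 935224)/(y + 2564276) = (-6*998 + 935224)/(42301 + 2564276) = (-5988 + 935224)/2606577 = 929236*(1/2606577) = 929236/2606577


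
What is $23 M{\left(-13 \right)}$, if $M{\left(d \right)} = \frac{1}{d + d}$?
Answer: $- \frac{23}{26} \approx -0.88461$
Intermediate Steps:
$M{\left(d \right)} = \frac{1}{2 d}$
$23 M{\left(-13 \right)} = 23 \frac{1}{2 \left(-13\right)} = 23 \cdot \frac{1}{2} \left(- \frac{1}{13}\right) = 23 \left(- \frac{1}{26}\right) = - \frac{23}{26}$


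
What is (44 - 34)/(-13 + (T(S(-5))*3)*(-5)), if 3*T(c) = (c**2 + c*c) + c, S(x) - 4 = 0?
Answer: -10/193 ≈ -0.051813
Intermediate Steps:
S(x) = 4 (S(x) = 4 + 0 = 4)
T(c) = c/3 + 2*c**2/3 (T(c) = ((c**2 + c*c) + c)/3 = ((c**2 + c**2) + c)/3 = (2*c**2 + c)/3 = (c + 2*c**2)/3 = c/3 + 2*c**2/3)
(44 - 34)/(-13 + (T(S(-5))*3)*(-5)) = (44 - 34)/(-13 + (((1/3)*4*(1 + 2*4))*3)*(-5)) = 10/(-13 + (((1/3)*4*(1 + 8))*3)*(-5)) = 10/(-13 + (((1/3)*4*9)*3)*(-5)) = 10/(-13 + (12*3)*(-5)) = 10/(-13 + 36*(-5)) = 10/(-13 - 180) = 10/(-193) = 10*(-1/193) = -10/193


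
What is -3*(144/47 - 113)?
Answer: 15501/47 ≈ 329.81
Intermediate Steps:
-3*(144/47 - 113) = -3*(-5167/47) = 15501/47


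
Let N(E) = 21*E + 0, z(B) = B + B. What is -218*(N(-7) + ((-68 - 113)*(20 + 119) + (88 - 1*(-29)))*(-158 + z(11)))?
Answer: -742413170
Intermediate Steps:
z(B) = 2*B
N(E) = 21*E
-218*(N(-7) + ((-68 - 113)*(20 + 119) + (88 - 1*(-29)))*(-158 + z(11))) = -218*(21*(-7) + ((-68 - 113)*(20 + 119) + (88 - 1*(-29)))*(-158 + 2*11)) = -218*(-147 + (-181*139 + (88 + 29))*(-158 + 22)) = -218*(-147 + (-25159 + 117)*(-136)) = -218*(-147 - 25042*(-136)) = -218*(-147 + 3405712) = -218*3405565 = -742413170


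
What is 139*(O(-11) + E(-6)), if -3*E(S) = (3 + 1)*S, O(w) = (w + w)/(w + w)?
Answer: 1251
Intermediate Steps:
O(w) = 1 (O(w) = (2*w)/((2*w)) = (2*w)*(1/(2*w)) = 1)
E(S) = -4*S/3 (E(S) = -(3 + 1)*S/3 = -4*S/3)
139*(O(-11) + E(-6)) = 139*(1 - 4/3*(-6)) = 139*(1 + 8) = 139*9 = 1251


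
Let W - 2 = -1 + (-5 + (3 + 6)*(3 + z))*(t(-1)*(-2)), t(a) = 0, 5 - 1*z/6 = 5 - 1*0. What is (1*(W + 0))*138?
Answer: 138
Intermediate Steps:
z = 0 (z = 30 - 6*(5 - 1*0) = 30 - 6*(5 + 0) = 30 - 6*5 = 30 - 30 = 0)
W = 1 (W = 2 + (-1 + (-5 + (3 + 6)*(3 + 0))*(0*(-2))) = 2 + (-1 + (-5 + 9*3)*0) = 2 + (-1 + (-5 + 27)*0) = 2 + (-1 + 22*0) = 2 + (-1 + 0) = 2 - 1 = 1)
(1*(W + 0))*138 = (1*(1 + 0))*138 = (1*1)*138 = 1*138 = 138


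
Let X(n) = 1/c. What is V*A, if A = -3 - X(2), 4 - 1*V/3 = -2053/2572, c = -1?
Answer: -37023/1286 ≈ -28.789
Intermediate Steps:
X(n) = -1 (X(n) = 1/(-1) = -1)
V = 37023/2572 (V = 12 - (-6159)/2572 = 12 - 3*(-2053/2572) = 12 + 6159/2572 = 37023/2572 ≈ 14.395)
A = -2 (A = -3 - 1*(-1) = -3 + 1 = -2)
V*A = (37023/2572)*(-2) = -37023/1286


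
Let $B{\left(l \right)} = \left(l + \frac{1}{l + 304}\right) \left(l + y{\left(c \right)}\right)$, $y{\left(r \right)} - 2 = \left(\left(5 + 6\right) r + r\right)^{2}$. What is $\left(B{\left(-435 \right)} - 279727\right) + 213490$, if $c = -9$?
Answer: $- \frac{648686813}{131} \approx -4.9518 \cdot 10^{6}$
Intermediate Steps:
$y{\left(r \right)} = 2 + 144 r^{2}$ ($y{\left(r \right)} = 2 + \left(\left(5 + 6\right) r + r\right)^{2} = 2 + \left(11 r + r\right)^{2} = 2 + \left(12 r\right)^{2} = 2 + 144 r^{2}$)
$B{\left(l \right)} = \left(11666 + l\right) \left(l + \frac{1}{304 + l}\right)$ ($B{\left(l \right)} = \left(l + \frac{1}{l + 304}\right) \left(l + \left(2 + 144 \left(-9\right)^{2}\right)\right) = \left(l + \frac{1}{304 + l}\right) \left(l + \left(2 + 144 \cdot 81\right)\right) = \left(l + \frac{1}{304 + l}\right) \left(l + \left(2 + 11664\right)\right) = \left(l + \frac{1}{304 + l}\right) \left(l + 11666\right) = \left(l + \frac{1}{304 + l}\right) \left(11666 + l\right) = \left(11666 + l\right) \left(l + \frac{1}{304 + l}\right)$)
$\left(B{\left(-435 \right)} - 279727\right) + 213490 = \left(\frac{11666 + \left(-435\right)^{3} + 11970 \left(-435\right)^{2} + 3546465 \left(-435\right)}{304 - 435} - 279727\right) + 213490 = \left(\frac{11666 - 82312875 + 11970 \cdot 189225 - 1542712275}{-131} - 279727\right) + 213490 = \left(- \frac{11666 - 82312875 + 2265023250 - 1542712275}{131} - 279727\right) + 213490 = \left(\left(- \frac{1}{131}\right) 640009766 - 279727\right) + 213490 = \left(- \frac{640009766}{131} - 279727\right) + 213490 = - \frac{676654003}{131} + 213490 = - \frac{648686813}{131}$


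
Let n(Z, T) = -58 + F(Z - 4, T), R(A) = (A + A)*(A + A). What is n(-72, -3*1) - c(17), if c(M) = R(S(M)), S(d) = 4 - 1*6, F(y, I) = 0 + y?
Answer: -150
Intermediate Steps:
F(y, I) = y
S(d) = -2 (S(d) = 4 - 6 = -2)
R(A) = 4*A² (R(A) = (2*A)*(2*A) = 4*A²)
n(Z, T) = -62 + Z (n(Z, T) = -58 + (Z - 4) = -58 + (-4 + Z) = -62 + Z)
c(M) = 16 (c(M) = 4*(-2)² = 4*4 = 16)
n(-72, -3*1) - c(17) = (-62 - 72) - 1*16 = -134 - 16 = -150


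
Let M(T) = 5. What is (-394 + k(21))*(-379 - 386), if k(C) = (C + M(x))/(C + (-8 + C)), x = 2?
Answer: 300825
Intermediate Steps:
k(C) = (5 + C)/(-8 + 2*C) (k(C) = (C + 5)/(C + (-8 + C)) = (5 + C)/(-8 + 2*C))
(-394 + k(21))*(-379 - 386) = (-394 + (5 + 21)/(2*(-4 + 21)))*(-379 - 386) = (-394 + (½)*26/17)*(-765) = (-394 + (½)*(1/17)*26)*(-765) = (-394 + 13/17)*(-765) = -6685/17*(-765) = 300825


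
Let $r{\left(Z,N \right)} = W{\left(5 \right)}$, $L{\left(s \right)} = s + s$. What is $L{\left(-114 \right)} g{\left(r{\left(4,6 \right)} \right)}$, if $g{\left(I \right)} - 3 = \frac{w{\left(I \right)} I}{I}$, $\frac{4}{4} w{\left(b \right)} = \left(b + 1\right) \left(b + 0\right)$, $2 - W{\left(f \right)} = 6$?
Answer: $-3420$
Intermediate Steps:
$L{\left(s \right)} = 2 s$
$W{\left(f \right)} = -4$ ($W{\left(f \right)} = 2 - 6 = -4$)
$r{\left(Z,N \right)} = -4$
$w{\left(b \right)} = b \left(1 + b\right)$ ($w{\left(b \right)} = \left(b + 1\right) \left(b + 0\right) = \left(1 + b\right) b = b \left(1 + b\right)$)
$g{\left(I \right)} = 3 + I \left(1 + I\right)$ ($g{\left(I \right)} = 3 + \frac{I \left(1 + I\right) I}{I} = 3 + \frac{I^{2} \left(1 + I\right)}{I} = 3 + I \left(1 + I\right)$)
$L{\left(-114 \right)} g{\left(r{\left(4,6 \right)} \right)} = 2 \left(-114\right) \left(3 - 4 \left(1 - 4\right)\right) = - 228 \left(3 - -12\right) = - 228 \left(3 + 12\right) = \left(-228\right) 15 = -3420$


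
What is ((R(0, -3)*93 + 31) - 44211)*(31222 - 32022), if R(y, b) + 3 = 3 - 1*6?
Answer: 35790400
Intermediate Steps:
R(y, b) = -6 (R(y, b) = -3 + (3 - 1*6) = -3 + (3 - 6) = -3 - 3 = -6)
((R(0, -3)*93 + 31) - 44211)*(31222 - 32022) = ((-6*93 + 31) - 44211)*(31222 - 32022) = ((-558 + 31) - 44211)*(-800) = (-527 - 44211)*(-800) = -44738*(-800) = 35790400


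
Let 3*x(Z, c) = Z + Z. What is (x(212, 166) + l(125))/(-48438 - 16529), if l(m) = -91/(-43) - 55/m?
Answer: -461206/209518575 ≈ -0.0022013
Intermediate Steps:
l(m) = 91/43 - 55/m (l(m) = -91*(-1/43) - 55/m = 91/43 - 55/m)
x(Z, c) = 2*Z/3 (x(Z, c) = (Z + Z)/3 = (2*Z)/3 = 2*Z/3)
(x(212, 166) + l(125))/(-48438 - 16529) = ((2/3)*212 + (91/43 - 55/125))/(-48438 - 16529) = (424/3 + (91/43 - 55*1/125))/(-64967) = (424/3 + (91/43 - 11/25))*(-1/64967) = (424/3 + 1802/1075)*(-1/64967) = (461206/3225)*(-1/64967) = -461206/209518575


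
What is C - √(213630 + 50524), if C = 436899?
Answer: 436899 - √264154 ≈ 4.3639e+5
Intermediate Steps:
C - √(213630 + 50524) = 436899 - √(213630 + 50524) = 436899 - √264154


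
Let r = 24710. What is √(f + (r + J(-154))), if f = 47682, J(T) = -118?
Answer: √72274 ≈ 268.84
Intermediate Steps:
√(f + (r + J(-154))) = √(47682 + (24710 - 118)) = √(47682 + 24592) = √72274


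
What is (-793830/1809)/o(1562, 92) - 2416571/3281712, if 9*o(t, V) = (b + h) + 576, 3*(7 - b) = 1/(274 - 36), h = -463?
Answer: -633891210905983/18838644764016 ≈ -33.648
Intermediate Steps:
b = 4997/714 (b = 7 - 1/(3*(274 - 36)) = 7 - ⅓/238 = 7 - ⅓*1/238 = 7 - 1/714 = 4997/714 ≈ 6.9986)
o(t, V) = 85679/6426 (o(t, V) = ((4997/714 - 463) + 576)/9 = (-325585/714 + 576)/9 = (⅑)*(85679/714) = 85679/6426)
(-793830/1809)/o(1562, 92) - 2416571/3281712 = (-793830/1809)/(85679/6426) - 2416571/3281712 = -793830/1809*(6426/85679) - 2416571*1/3281712 = -235*1126/603*(6426/85679) - 2416571/3281712 = -264610/603*6426/85679 - 2416571/3281712 = -188931540/5740493 - 2416571/3281712 = -633891210905983/18838644764016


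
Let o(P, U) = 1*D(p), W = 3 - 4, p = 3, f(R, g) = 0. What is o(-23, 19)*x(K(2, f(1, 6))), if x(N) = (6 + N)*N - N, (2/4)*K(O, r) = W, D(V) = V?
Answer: -18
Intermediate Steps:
W = -1
K(O, r) = -2 (K(O, r) = 2*(-1) = -2)
x(N) = -N + N*(6 + N) (x(N) = N*(6 + N) - N = -N + N*(6 + N))
o(P, U) = 3 (o(P, U) = 1*3 = 3)
o(-23, 19)*x(K(2, f(1, 6))) = 3*(-2*(5 - 2)) = 3*(-2*3) = 3*(-6) = -18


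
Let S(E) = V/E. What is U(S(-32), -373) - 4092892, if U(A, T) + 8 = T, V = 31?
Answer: -4093273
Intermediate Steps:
S(E) = 31/E
U(A, T) = -8 + T
U(S(-32), -373) - 4092892 = (-8 - 373) - 4092892 = -381 - 4092892 = -4093273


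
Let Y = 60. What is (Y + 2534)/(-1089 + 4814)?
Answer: 2594/3725 ≈ 0.69638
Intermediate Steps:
(Y + 2534)/(-1089 + 4814) = (60 + 2534)/(-1089 + 4814) = 2594/3725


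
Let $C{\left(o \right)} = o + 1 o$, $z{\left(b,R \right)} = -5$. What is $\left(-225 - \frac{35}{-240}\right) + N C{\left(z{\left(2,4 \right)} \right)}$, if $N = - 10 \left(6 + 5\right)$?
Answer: $\frac{42007}{48} \approx 875.15$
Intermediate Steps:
$N = -110$ ($N = \left(-10\right) 11 = -110$)
$C{\left(o \right)} = 2 o$ ($C{\left(o \right)} = o + o = 2 o$)
$\left(-225 - \frac{35}{-240}\right) + N C{\left(z{\left(2,4 \right)} \right)} = \left(-225 - \frac{35}{-240}\right) - 110 \cdot 2 \left(-5\right) = \left(-225 - 35 \left(- \frac{1}{240}\right)\right) - -1100 = \left(-225 - - \frac{7}{48}\right) + 1100 = \left(-225 + \frac{7}{48}\right) + 1100 = - \frac{10793}{48} + 1100 = \frac{42007}{48}$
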